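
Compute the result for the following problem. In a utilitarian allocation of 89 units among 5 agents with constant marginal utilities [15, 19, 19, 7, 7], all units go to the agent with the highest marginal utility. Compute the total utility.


Step 1: The marginal utilities are [15, 19, 19, 7, 7]
Step 2: The highest marginal utility is 19
Step 3: All 89 units go to that agent
Step 4: Total utility = 19 * 89 = 1691

1691


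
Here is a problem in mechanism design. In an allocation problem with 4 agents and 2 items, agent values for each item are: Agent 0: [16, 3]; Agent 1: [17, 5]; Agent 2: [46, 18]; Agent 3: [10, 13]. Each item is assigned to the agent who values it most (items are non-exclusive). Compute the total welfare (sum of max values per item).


Step 1: For each item, find the maximum value among all agents.
Step 2: Item 0 -> Agent 2 (value 46)
Step 3: Item 1 -> Agent 2 (value 18)
Step 4: Total welfare = 46 + 18 = 64

64


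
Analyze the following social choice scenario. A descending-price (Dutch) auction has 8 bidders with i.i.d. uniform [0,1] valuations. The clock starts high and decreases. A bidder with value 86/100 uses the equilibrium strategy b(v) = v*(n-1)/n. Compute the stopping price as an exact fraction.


Step 1: Dutch auctions are strategically equivalent to first-price auctions
Step 2: The equilibrium bid is b(v) = v*(n-1)/n
Step 3: b = 43/50 * 7/8
Step 4: b = 301/400

301/400


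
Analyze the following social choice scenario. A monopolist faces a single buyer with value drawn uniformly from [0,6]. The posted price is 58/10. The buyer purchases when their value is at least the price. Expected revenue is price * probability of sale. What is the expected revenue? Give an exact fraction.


Step 1: Posted price r = 29/5, value support [0,6]
Step 2: P(v >= r) = (6 - 29/5)/6 = 1/30
Step 3: Expected revenue = r * P(v >= r) = 29/5 * 1/30
Step 4: Revenue = 29/150

29/150


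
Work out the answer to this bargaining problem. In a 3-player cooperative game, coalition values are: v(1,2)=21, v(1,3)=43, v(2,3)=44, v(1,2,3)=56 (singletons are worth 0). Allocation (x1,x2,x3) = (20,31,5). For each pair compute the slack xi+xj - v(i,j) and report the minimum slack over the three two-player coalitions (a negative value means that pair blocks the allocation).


Step 1: Slack for coalition (1,2): x1+x2 - v12 = 51 - 21 = 30
Step 2: Slack for coalition (1,3): x1+x3 - v13 = 25 - 43 = -18
Step 3: Slack for coalition (2,3): x2+x3 - v23 = 36 - 44 = -8
Step 4: Minimum slack = min(30, -18, -8) = -18, attained by (1,3); coalition (1,3) can block (slack < 0), so the allocation is not in the core

-18


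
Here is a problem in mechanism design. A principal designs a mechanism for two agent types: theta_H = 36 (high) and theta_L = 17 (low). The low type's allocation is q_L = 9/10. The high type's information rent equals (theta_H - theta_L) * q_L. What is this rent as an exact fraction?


Step 1: theta_H - theta_L = 36 - 17 = 19
Step 2: Information rent = (theta_H - theta_L) * q_L
Step 3: = 19 * 9/10
Step 4: = 171/10

171/10


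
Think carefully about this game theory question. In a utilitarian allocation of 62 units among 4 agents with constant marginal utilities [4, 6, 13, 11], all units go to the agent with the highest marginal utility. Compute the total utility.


Step 1: The marginal utilities are [4, 6, 13, 11]
Step 2: The highest marginal utility is 13
Step 3: All 62 units go to that agent
Step 4: Total utility = 13 * 62 = 806

806


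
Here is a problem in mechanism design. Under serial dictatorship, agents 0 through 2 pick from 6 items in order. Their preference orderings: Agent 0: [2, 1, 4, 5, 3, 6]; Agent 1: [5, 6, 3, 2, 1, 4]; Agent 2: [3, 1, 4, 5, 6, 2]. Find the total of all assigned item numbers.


Step 1: Agent 0 picks item 2
Step 2: Agent 1 picks item 5
Step 3: Agent 2 picks item 3
Step 4: Sum = 2 + 5 + 3 = 10

10


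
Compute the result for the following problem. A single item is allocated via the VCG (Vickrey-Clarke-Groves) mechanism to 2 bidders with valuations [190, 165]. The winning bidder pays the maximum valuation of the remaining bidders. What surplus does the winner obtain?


Step 1: The winner is the agent with the highest value: agent 0 with value 190
Step 2: Values of other agents: [165]
Step 3: VCG payment = max of others' values = 165
Step 4: Surplus = 190 - 165 = 25

25


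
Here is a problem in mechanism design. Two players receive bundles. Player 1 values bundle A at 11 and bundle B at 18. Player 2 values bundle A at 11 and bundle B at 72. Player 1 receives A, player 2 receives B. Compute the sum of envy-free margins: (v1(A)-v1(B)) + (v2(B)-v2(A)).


Step 1: Player 1's margin = v1(A) - v1(B) = 11 - 18 = -7
Step 2: Player 2's margin = v2(B) - v2(A) = 72 - 11 = 61
Step 3: Total margin = -7 + 61 = 54

54


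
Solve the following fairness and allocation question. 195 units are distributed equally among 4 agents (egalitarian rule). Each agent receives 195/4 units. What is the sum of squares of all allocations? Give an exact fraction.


Step 1: Each agent's share = 195/4
Step 2: Square of each share = (195/4)^2 = 38025/16
Step 3: Sum of squares = 4 * 38025/16 = 38025/4

38025/4


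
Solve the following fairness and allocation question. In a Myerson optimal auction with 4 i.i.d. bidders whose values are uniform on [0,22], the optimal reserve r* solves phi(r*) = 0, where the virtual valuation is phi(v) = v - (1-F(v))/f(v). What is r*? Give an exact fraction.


Step 1: For U[0,22], F(v) = v/22 and f(v) = 1/22
Step 2: phi(v) = v - (1 - v/22)/(1/22) = v - (22 - v) = 2v - 22
Step 3: Set phi(r*) = 0: 2r* - 22 = 0
Step 4: r* = 22/2 = 11 (the number of bidders n = 4 does not enter)

11


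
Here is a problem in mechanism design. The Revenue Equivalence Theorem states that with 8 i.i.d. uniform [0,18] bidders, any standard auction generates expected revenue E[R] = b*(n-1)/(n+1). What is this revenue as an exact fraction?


Step 1: By Revenue Equivalence, expected revenue = b*(n-1)/(n+1)
Step 2: Substituting n = 8, b = 18
Step 3: Revenue = 18*(8-1)/(8+1) = 18*7/9
Step 4: Revenue = 126/9 = 14

14


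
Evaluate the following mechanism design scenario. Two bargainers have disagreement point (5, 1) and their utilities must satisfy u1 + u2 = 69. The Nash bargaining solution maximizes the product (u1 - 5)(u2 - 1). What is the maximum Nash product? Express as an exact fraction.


Step 1: The Nash solution splits surplus symmetrically above the disagreement point
Step 2: u1 = (total + d1 - d2)/2 = (69 + 5 - 1)/2 = 73/2
Step 3: u2 = (total - d1 + d2)/2 = (69 - 5 + 1)/2 = 65/2
Step 4: Nash product = (73/2 - 5) * (65/2 - 1)
Step 5: = 63/2 * 63/2 = 3969/4

3969/4


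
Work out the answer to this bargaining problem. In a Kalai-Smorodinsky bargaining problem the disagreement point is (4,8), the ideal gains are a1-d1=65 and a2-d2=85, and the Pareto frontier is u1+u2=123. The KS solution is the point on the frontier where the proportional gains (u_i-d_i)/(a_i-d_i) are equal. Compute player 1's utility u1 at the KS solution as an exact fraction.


Step 1: At the KS point, (u1-d1)/r1 = (u2-d2)/r2 = t and u1+u2 = 123
Step 2: u1 = d1 + r1*t and u2 = d2 + r2*t, so (d1 + r1*t) + (d2 + r2*t) = 123
Step 3: t = (123 - 4 - 8)/(65 + 85) = 111/150 = 37/50
Step 4: u1 = d1 + r1*t = 4 + 65 * 37/50 = 521/10
Step 5: (Check: u2 = d2 + r2*t = 709/10; u1+u2 = 521/10 + 709/10 = 123, on the frontier.)

521/10


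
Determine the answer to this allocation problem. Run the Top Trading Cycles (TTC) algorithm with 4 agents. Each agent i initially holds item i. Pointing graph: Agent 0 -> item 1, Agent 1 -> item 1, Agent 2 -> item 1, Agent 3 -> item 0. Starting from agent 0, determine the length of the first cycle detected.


Step 1: Trace the pointer graph from agent 0: 0 -> 1 -> 1
Step 2: A cycle is detected when we revisit agent 1
Step 3: The cycle is: 1 -> 1
Step 4: Cycle length = 1

1


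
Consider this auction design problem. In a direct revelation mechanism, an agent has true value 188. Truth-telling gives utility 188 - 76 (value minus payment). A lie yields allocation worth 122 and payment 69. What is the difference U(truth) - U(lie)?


Step 1: U(truth) = value - payment = 188 - 76 = 112
Step 2: U(lie) = allocation - payment = 122 - 69 = 53
Step 3: IC gap = 112 - 53 = 59

59


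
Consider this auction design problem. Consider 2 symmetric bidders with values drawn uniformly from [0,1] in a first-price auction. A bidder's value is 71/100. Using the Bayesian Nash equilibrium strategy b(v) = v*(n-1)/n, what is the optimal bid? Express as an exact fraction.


Step 1: The symmetric BNE bidding function is b(v) = v * (n-1) / n
Step 2: Substitute v = 71/100 and n = 2
Step 3: b = 71/100 * 1/2
Step 4: b = 71/200

71/200


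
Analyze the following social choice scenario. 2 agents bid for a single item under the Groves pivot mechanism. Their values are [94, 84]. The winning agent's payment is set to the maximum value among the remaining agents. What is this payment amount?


Step 1: The efficient winner is agent 0 with value 94
Step 2: Other agents' values: [84]
Step 3: Pivot payment = max(others) = 84
Step 4: The winner pays 84

84


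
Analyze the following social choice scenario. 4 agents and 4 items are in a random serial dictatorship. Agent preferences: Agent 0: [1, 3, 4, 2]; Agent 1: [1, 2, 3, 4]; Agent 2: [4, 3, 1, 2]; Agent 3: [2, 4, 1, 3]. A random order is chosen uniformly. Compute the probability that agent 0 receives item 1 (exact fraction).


Step 1: Agent 0 wants item 1
Step 2: There are 24 possible orderings of agents
Step 3: In 12 orderings, agent 0 gets item 1
Step 4: Probability = 12/24 = 1/2

1/2


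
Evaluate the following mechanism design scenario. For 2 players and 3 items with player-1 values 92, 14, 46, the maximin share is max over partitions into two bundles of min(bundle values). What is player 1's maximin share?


Step 1: Item values = 92, 14, 46
Step 2: Enumerate all 2-bundle partitions and take the smaller bundle:
  Partition 1: {92} vs {14,46} -> bundles 92, 60; min = 60
  Partition 2: {14} vs {92,46} -> bundles 14, 138; min = 14
  Partition 3: {46} vs {92,14} -> bundles 46, 106; min = 46
Step 3: MMS = max(60, 14, 46) = 60

60


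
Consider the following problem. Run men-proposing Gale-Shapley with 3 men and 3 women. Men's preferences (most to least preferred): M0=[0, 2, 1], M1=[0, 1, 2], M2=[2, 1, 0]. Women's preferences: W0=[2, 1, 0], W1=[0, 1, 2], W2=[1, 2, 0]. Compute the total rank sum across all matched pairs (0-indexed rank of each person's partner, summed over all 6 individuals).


Step 1: Run Gale-Shapley (men propose, women hold best offer):
  M0 proposes to W0; she accepts
  M1 proposes to W0; she switches from M0
  M2 proposes to W2; she accepts
  M0 proposes to W2; rejected
  M0 proposes to W1; she accepts
Step 2: Final matching: W0-M1, W1-M0, W2-M2
Step 3: 0-indexed ranks (man's rank of his match, then woman's): 0 + 1 + 2 + 0 + 0 + 1
Step 4: Total rank sum = 4

4


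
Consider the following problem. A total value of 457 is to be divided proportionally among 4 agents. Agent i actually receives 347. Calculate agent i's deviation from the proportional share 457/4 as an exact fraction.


Step 1: Proportional share = 457/4
Step 2: Agent's actual allocation = 347
Step 3: Excess = 347 - 457/4 = 931/4

931/4


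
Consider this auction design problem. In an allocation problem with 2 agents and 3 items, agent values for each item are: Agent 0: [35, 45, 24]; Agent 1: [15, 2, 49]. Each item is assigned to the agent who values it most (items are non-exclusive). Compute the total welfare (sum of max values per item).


Step 1: For each item, find the maximum value among all agents.
Step 2: Item 0 -> Agent 0 (value 35)
Step 3: Item 1 -> Agent 0 (value 45)
Step 4: Item 2 -> Agent 1 (value 49)
Step 5: Total welfare = 35 + 45 + 49 = 129

129


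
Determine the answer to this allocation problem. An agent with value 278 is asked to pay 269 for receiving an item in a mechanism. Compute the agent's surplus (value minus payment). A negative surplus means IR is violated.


Step 1: Surplus = value - payment = 278 - 269 = 9
Step 2: IR is satisfied (surplus >= 0)

9


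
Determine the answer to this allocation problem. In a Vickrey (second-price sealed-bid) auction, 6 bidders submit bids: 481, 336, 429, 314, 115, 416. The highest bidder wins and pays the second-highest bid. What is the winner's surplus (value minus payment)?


Step 1: Sort bids in descending order: 481, 429, 416, 336, 314, 115
Step 2: The winning bid is the highest: 481
Step 3: The payment equals the second-highest bid: 429
Step 4: Surplus = winner's bid - payment = 481 - 429 = 52

52


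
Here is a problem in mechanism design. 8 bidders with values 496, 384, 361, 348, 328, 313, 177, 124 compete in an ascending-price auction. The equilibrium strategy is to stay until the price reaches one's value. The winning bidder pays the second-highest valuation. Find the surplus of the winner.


Step 1: Identify the highest value: 496
Step 2: Identify the second-highest value: 384
Step 3: The final price = second-highest value = 384
Step 4: Surplus = 496 - 384 = 112

112


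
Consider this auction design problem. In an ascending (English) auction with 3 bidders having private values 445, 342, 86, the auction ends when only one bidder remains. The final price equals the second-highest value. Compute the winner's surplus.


Step 1: Identify the highest value: 445
Step 2: Identify the second-highest value: 342
Step 3: The final price = second-highest value = 342
Step 4: Surplus = 445 - 342 = 103

103


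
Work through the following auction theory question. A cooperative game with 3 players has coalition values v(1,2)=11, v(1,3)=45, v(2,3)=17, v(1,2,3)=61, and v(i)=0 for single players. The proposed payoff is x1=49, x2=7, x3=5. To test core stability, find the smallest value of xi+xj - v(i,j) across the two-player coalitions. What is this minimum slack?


Step 1: Slack for coalition (1,2): x1+x2 - v12 = 56 - 11 = 45
Step 2: Slack for coalition (1,3): x1+x3 - v13 = 54 - 45 = 9
Step 3: Slack for coalition (2,3): x2+x3 - v23 = 12 - 17 = -5
Step 4: Minimum slack = min(45, 9, -5) = -5, attained by (2,3); coalition (2,3) can block (slack < 0), so the allocation is not in the core

-5


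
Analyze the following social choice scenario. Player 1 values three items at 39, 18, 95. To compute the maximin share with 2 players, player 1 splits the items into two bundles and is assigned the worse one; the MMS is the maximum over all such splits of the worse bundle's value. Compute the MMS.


Step 1: Item values = 39, 18, 95
Step 2: Enumerate all 2-bundle partitions and take the smaller bundle:
  Partition 1: {39} vs {18,95} -> bundles 39, 113; min = 39
  Partition 2: {18} vs {39,95} -> bundles 18, 134; min = 18
  Partition 3: {95} vs {39,18} -> bundles 95, 57; min = 57
Step 3: MMS = max(39, 18, 57) = 57

57


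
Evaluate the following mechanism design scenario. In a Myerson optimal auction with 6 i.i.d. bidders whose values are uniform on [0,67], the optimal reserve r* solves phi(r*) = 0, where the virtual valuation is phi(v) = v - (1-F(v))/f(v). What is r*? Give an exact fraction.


Step 1: For U[0,67], F(v) = v/67 and f(v) = 1/67
Step 2: phi(v) = v - (1 - v/67)/(1/67) = v - (67 - v) = 2v - 67
Step 3: Set phi(r*) = 0: 2r* - 67 = 0
Step 4: r* = 67/2 (the number of bidders n = 6 does not enter)

67/2


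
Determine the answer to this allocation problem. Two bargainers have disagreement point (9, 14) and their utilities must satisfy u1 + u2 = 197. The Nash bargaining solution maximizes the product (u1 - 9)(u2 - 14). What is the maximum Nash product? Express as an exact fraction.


Step 1: The Nash solution splits surplus symmetrically above the disagreement point
Step 2: u1 = (total + d1 - d2)/2 = (197 + 9 - 14)/2 = 96
Step 3: u2 = (total - d1 + d2)/2 = (197 - 9 + 14)/2 = 101
Step 4: Nash product = (96 - 9) * (101 - 14)
Step 5: = 87 * 87 = 7569

7569


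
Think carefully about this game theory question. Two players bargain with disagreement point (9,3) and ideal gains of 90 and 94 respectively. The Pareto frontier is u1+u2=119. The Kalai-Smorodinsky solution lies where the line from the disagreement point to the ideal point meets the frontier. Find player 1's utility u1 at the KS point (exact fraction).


Step 1: At the KS point, (u1-d1)/r1 = (u2-d2)/r2 = t and u1+u2 = 119
Step 2: u1 = d1 + r1*t and u2 = d2 + r2*t, so (d1 + r1*t) + (d2 + r2*t) = 119
Step 3: t = (119 - 9 - 3)/(90 + 94) = 107/184
Step 4: u1 = d1 + r1*t = 9 + 90 * 107/184 = 5643/92
Step 5: (Check: u2 = d2 + r2*t = 5305/92; u1+u2 = 5643/92 + 5305/92 = 119, on the frontier.)

5643/92


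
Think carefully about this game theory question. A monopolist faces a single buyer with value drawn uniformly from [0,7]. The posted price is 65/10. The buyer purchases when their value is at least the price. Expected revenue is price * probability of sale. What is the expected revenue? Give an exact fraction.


Step 1: Posted price r = 13/2, value support [0,7]
Step 2: P(v >= r) = (7 - 13/2)/7 = 1/14
Step 3: Expected revenue = r * P(v >= r) = 13/2 * 1/14
Step 4: Revenue = 13/28

13/28


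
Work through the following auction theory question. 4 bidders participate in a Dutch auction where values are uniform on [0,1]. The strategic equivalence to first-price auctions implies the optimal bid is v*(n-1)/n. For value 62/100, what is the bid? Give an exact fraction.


Step 1: Dutch auctions are strategically equivalent to first-price auctions
Step 2: The equilibrium bid is b(v) = v*(n-1)/n
Step 3: b = 31/50 * 3/4
Step 4: b = 93/200

93/200


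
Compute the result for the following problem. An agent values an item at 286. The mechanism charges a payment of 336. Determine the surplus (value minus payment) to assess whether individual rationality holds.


Step 1: Surplus = value - payment = 286 - 336 = -50
Step 2: IR is violated (surplus < 0)

-50


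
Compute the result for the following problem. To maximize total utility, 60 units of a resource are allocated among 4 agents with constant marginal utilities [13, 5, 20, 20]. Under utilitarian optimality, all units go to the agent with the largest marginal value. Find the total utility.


Step 1: The marginal utilities are [13, 5, 20, 20]
Step 2: The highest marginal utility is 20
Step 3: All 60 units go to that agent
Step 4: Total utility = 20 * 60 = 1200

1200


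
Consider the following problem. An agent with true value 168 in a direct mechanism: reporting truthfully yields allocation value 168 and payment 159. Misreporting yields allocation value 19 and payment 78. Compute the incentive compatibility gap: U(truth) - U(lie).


Step 1: U(truth) = value - payment = 168 - 159 = 9
Step 2: U(lie) = allocation - payment = 19 - 78 = -59
Step 3: IC gap = 9 - (-59) = 68

68


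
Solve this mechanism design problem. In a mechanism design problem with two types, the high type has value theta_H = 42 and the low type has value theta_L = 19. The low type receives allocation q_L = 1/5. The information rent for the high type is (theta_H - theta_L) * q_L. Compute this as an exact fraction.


Step 1: theta_H - theta_L = 42 - 19 = 23
Step 2: Information rent = (theta_H - theta_L) * q_L
Step 3: = 23 * 1/5
Step 4: = 23/5

23/5


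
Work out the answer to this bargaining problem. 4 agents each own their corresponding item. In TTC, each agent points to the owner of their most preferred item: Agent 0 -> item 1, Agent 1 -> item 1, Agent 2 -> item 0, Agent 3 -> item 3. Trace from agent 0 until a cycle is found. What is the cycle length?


Step 1: Trace the pointer graph from agent 0: 0 -> 1 -> 1
Step 2: A cycle is detected when we revisit agent 1
Step 3: The cycle is: 1 -> 1
Step 4: Cycle length = 1

1


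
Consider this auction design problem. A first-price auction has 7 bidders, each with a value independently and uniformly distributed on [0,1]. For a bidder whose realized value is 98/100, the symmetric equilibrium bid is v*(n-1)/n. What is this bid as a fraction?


Step 1: The symmetric BNE bidding function is b(v) = v * (n-1) / n
Step 2: Substitute v = 49/50 and n = 7
Step 3: b = 49/50 * 6/7
Step 4: b = 21/25

21/25


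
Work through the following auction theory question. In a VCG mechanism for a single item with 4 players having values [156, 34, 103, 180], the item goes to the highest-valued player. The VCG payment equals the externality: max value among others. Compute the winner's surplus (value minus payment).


Step 1: The winner is the agent with the highest value: agent 3 with value 180
Step 2: Values of other agents: [156, 34, 103]
Step 3: VCG payment = max of others' values = 156
Step 4: Surplus = 180 - 156 = 24

24


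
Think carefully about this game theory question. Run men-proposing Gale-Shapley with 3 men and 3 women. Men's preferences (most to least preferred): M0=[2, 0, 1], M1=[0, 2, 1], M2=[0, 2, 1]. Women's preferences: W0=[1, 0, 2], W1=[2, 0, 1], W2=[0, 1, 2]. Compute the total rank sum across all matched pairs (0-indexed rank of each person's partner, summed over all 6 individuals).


Step 1: Run Gale-Shapley (men propose, women hold best offer):
  M0 proposes to W2; she accepts
  M1 proposes to W0; she accepts
  M2 proposes to W0; rejected
  M2 proposes to W2; rejected
  M2 proposes to W1; she accepts
Step 2: Final matching: W0-M1, W1-M2, W2-M0
Step 3: 0-indexed ranks (man's rank of his match, then woman's): 0 + 0 + 2 + 0 + 0 + 0
Step 4: Total rank sum = 2

2


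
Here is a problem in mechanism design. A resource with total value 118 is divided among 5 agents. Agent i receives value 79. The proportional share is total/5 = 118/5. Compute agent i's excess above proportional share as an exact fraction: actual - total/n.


Step 1: Proportional share = 118/5
Step 2: Agent's actual allocation = 79
Step 3: Excess = 79 - 118/5 = 277/5

277/5


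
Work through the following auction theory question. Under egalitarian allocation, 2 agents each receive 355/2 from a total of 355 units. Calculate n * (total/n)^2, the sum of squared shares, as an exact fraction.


Step 1: Each agent's share = 355/2
Step 2: Square of each share = (355/2)^2 = 126025/4
Step 3: Sum of squares = 2 * 126025/4 = 126025/2

126025/2


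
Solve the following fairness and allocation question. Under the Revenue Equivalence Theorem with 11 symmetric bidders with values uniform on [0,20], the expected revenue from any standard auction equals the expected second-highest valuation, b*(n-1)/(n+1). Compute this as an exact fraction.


Step 1: By Revenue Equivalence, expected revenue = b*(n-1)/(n+1)
Step 2: Substituting n = 11, b = 20
Step 3: Revenue = 20*(11-1)/(11+1) = 20*10/12
Step 4: Revenue = 200/12 = 50/3

50/3


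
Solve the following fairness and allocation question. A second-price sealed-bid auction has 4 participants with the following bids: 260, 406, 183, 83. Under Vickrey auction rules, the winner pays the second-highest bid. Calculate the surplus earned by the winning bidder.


Step 1: Sort bids in descending order: 406, 260, 183, 83
Step 2: The winning bid is the highest: 406
Step 3: The payment equals the second-highest bid: 260
Step 4: Surplus = winner's bid - payment = 406 - 260 = 146

146


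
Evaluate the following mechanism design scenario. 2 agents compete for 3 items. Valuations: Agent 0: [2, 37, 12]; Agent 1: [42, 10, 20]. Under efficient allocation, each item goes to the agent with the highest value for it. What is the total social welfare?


Step 1: For each item, find the maximum value among all agents.
Step 2: Item 0 -> Agent 1 (value 42)
Step 3: Item 1 -> Agent 0 (value 37)
Step 4: Item 2 -> Agent 1 (value 20)
Step 5: Total welfare = 42 + 37 + 20 = 99

99


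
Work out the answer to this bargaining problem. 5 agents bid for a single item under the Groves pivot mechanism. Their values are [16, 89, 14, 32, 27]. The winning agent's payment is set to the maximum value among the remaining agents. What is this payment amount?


Step 1: The efficient winner is agent 1 with value 89
Step 2: Other agents' values: [16, 14, 32, 27]
Step 3: Pivot payment = max(others) = 32
Step 4: The winner pays 32

32


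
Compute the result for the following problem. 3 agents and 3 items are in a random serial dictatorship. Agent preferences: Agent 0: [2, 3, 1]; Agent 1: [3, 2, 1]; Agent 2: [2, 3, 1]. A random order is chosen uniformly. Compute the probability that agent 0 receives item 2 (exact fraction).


Step 1: Agent 0 wants item 2
Step 2: There are 6 possible orderings of agents
Step 3: In 3 orderings, agent 0 gets item 2
Step 4: Probability = 3/6 = 1/2

1/2


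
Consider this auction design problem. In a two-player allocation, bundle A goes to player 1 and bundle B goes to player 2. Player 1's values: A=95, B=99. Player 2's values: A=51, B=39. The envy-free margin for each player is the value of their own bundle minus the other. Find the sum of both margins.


Step 1: Player 1's margin = v1(A) - v1(B) = 95 - 99 = -4
Step 2: Player 2's margin = v2(B) - v2(A) = 39 - 51 = -12
Step 3: Total margin = -4 + -12 = -16

-16


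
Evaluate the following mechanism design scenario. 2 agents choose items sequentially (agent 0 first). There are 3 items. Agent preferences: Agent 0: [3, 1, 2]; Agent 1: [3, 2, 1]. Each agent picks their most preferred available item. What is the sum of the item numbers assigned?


Step 1: Agent 0 picks item 3
Step 2: Agent 1 picks item 2
Step 3: Sum = 3 + 2 = 5

5


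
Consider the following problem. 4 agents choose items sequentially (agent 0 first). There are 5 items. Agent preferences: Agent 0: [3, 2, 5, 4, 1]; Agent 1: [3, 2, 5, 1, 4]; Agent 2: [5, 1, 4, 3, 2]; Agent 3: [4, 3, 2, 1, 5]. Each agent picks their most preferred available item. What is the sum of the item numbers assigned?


Step 1: Agent 0 picks item 3
Step 2: Agent 1 picks item 2
Step 3: Agent 2 picks item 5
Step 4: Agent 3 picks item 4
Step 5: Sum = 3 + 2 + 5 + 4 = 14

14


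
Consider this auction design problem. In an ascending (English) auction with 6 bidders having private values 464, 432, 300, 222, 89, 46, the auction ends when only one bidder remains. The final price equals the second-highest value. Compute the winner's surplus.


Step 1: Identify the highest value: 464
Step 2: Identify the second-highest value: 432
Step 3: The final price = second-highest value = 432
Step 4: Surplus = 464 - 432 = 32

32


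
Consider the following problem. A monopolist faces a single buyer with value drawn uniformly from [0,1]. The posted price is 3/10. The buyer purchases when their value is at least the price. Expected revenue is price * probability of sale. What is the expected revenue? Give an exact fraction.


Step 1: Posted price r = 3/10, value support [0,1]
Step 2: P(v >= r) = (1 - 3/10)/1 = 7/10
Step 3: Expected revenue = r * P(v >= r) = 3/10 * 7/10
Step 4: Revenue = 21/100

21/100


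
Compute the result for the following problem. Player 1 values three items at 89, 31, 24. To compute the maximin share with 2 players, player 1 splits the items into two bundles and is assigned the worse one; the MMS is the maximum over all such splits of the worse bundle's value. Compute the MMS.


Step 1: Item values = 89, 31, 24
Step 2: Enumerate all 2-bundle partitions and take the smaller bundle:
  Partition 1: {89} vs {31,24} -> bundles 89, 55; min = 55
  Partition 2: {31} vs {89,24} -> bundles 31, 113; min = 31
  Partition 3: {24} vs {89,31} -> bundles 24, 120; min = 24
Step 3: MMS = max(55, 31, 24) = 55

55


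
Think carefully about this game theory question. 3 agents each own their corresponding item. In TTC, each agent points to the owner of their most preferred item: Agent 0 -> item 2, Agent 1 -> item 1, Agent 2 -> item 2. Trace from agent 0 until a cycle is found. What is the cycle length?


Step 1: Trace the pointer graph from agent 0: 0 -> 2 -> 2
Step 2: A cycle is detected when we revisit agent 2
Step 3: The cycle is: 2 -> 2
Step 4: Cycle length = 1

1


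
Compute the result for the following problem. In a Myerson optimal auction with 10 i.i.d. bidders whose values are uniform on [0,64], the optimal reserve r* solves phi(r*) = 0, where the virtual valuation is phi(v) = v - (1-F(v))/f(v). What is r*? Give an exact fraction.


Step 1: For U[0,64], F(v) = v/64 and f(v) = 1/64
Step 2: phi(v) = v - (1 - v/64)/(1/64) = v - (64 - v) = 2v - 64
Step 3: Set phi(r*) = 0: 2r* - 64 = 0
Step 4: r* = 64/2 = 32 (the number of bidders n = 10 does not enter)

32


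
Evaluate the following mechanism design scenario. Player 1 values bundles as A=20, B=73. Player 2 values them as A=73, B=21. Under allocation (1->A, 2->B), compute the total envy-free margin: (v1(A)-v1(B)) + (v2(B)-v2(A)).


Step 1: Player 1's margin = v1(A) - v1(B) = 20 - 73 = -53
Step 2: Player 2's margin = v2(B) - v2(A) = 21 - 73 = -52
Step 3: Total margin = -53 + -52 = -105

-105


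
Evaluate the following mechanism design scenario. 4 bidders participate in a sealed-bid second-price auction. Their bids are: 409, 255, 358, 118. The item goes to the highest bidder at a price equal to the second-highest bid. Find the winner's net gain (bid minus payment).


Step 1: Sort bids in descending order: 409, 358, 255, 118
Step 2: The winning bid is the highest: 409
Step 3: The payment equals the second-highest bid: 358
Step 4: Surplus = winner's bid - payment = 409 - 358 = 51

51


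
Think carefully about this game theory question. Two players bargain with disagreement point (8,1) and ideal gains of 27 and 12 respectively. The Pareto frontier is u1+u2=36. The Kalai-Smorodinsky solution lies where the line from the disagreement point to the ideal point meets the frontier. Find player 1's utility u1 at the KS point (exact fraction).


Step 1: At the KS point, (u1-d1)/r1 = (u2-d2)/r2 = t and u1+u2 = 36
Step 2: u1 = d1 + r1*t and u2 = d2 + r2*t, so (d1 + r1*t) + (d2 + r2*t) = 36
Step 3: t = (36 - 8 - 1)/(27 + 12) = 27/39 = 9/13
Step 4: u1 = d1 + r1*t = 8 + 27 * 9/13 = 347/13
Step 5: (Check: u2 = d2 + r2*t = 121/13; u1+u2 = 347/13 + 121/13 = 36, on the frontier.)

347/13


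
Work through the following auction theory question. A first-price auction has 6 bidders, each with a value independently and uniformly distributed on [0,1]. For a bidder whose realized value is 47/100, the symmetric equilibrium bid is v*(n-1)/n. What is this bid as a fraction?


Step 1: The symmetric BNE bidding function is b(v) = v * (n-1) / n
Step 2: Substitute v = 47/100 and n = 6
Step 3: b = 47/100 * 5/6
Step 4: b = 47/120

47/120


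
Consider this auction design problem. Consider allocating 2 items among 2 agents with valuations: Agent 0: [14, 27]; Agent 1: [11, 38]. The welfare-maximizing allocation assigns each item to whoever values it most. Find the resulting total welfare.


Step 1: For each item, find the maximum value among all agents.
Step 2: Item 0 -> Agent 0 (value 14)
Step 3: Item 1 -> Agent 1 (value 38)
Step 4: Total welfare = 14 + 38 = 52

52


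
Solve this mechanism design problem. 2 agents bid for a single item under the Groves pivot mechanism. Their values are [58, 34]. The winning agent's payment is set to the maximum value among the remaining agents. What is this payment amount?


Step 1: The efficient winner is agent 0 with value 58
Step 2: Other agents' values: [34]
Step 3: Pivot payment = max(others) = 34
Step 4: The winner pays 34

34


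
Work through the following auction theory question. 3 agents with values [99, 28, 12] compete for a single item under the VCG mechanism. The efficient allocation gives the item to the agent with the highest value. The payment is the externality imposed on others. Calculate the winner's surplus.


Step 1: The winner is the agent with the highest value: agent 0 with value 99
Step 2: Values of other agents: [28, 12]
Step 3: VCG payment = max of others' values = 28
Step 4: Surplus = 99 - 28 = 71

71


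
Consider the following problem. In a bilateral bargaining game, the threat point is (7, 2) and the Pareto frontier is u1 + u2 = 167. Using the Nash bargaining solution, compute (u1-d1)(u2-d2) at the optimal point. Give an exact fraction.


Step 1: The Nash solution splits surplus symmetrically above the disagreement point
Step 2: u1 = (total + d1 - d2)/2 = (167 + 7 - 2)/2 = 86
Step 3: u2 = (total - d1 + d2)/2 = (167 - 7 + 2)/2 = 81
Step 4: Nash product = (86 - 7) * (81 - 2)
Step 5: = 79 * 79 = 6241

6241


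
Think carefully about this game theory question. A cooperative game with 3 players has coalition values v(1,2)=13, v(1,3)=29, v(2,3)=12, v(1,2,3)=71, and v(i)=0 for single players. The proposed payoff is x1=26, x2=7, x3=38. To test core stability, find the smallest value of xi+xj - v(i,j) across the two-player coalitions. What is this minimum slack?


Step 1: Slack for coalition (1,2): x1+x2 - v12 = 33 - 13 = 20
Step 2: Slack for coalition (1,3): x1+x3 - v13 = 64 - 29 = 35
Step 3: Slack for coalition (2,3): x2+x3 - v23 = 45 - 12 = 33
Step 4: Minimum slack = min(20, 35, 33) = 20, attained by (1,2); no pair can gain by deviating, so the allocation is in the core

20


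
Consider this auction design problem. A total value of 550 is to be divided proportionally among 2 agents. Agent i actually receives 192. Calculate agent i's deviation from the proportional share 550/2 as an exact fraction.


Step 1: Proportional share = 550/2 = 275
Step 2: Agent's actual allocation = 192
Step 3: Excess = 192 - 275 = -83

-83


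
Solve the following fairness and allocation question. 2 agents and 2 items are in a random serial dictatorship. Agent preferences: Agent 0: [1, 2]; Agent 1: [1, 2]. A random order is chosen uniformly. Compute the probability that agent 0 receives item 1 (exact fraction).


Step 1: Agent 0 wants item 1
Step 2: There are 2 possible orderings of agents
Step 3: In 1 orderings, agent 0 gets item 1
Step 4: Probability = 1/2

1/2


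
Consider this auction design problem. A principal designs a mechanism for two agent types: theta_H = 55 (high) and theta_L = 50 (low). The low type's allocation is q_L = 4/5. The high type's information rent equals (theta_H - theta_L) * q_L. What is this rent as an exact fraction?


Step 1: theta_H - theta_L = 55 - 50 = 5
Step 2: Information rent = (theta_H - theta_L) * q_L
Step 3: = 5 * 4/5
Step 4: = 4

4


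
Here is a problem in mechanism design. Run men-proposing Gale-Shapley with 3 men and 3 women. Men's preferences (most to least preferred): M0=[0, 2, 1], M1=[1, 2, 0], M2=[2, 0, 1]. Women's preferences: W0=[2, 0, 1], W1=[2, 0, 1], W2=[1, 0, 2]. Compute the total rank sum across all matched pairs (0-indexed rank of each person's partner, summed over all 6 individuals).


Step 1: Run Gale-Shapley (men propose, women hold best offer):
  M0 proposes to W0; she accepts
  M1 proposes to W1; she accepts
  M2 proposes to W2; she accepts
Step 2: Final matching: W0-M0, W1-M1, W2-M2
Step 3: 0-indexed ranks (man's rank of his match, then woman's): 0 + 1 + 0 + 2 + 0 + 2
Step 4: Total rank sum = 5

5


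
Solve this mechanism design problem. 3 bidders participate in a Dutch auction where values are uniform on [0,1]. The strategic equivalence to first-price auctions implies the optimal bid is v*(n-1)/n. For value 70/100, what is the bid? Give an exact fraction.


Step 1: Dutch auctions are strategically equivalent to first-price auctions
Step 2: The equilibrium bid is b(v) = v*(n-1)/n
Step 3: b = 7/10 * 2/3
Step 4: b = 7/15

7/15


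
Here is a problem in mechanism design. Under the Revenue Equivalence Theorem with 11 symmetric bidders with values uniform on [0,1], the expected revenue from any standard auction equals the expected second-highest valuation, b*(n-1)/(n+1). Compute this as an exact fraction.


Step 1: By Revenue Equivalence, expected revenue = b*(n-1)/(n+1)
Step 2: Substituting n = 11, b = 1
Step 3: Revenue = 1*(11-1)/(11+1) = 1*10/12
Step 4: Revenue = 10/12 = 5/6

5/6


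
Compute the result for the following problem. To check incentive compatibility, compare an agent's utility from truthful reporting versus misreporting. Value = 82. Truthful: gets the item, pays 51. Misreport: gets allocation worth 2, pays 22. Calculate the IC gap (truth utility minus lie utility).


Step 1: U(truth) = value - payment = 82 - 51 = 31
Step 2: U(lie) = allocation - payment = 2 - 22 = -20
Step 3: IC gap = 31 - (-20) = 51

51


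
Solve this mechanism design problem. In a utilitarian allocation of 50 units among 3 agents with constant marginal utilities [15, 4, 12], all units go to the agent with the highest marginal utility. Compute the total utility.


Step 1: The marginal utilities are [15, 4, 12]
Step 2: The highest marginal utility is 15
Step 3: All 50 units go to that agent
Step 4: Total utility = 15 * 50 = 750

750


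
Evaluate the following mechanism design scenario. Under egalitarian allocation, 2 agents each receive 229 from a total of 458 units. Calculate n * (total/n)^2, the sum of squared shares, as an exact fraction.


Step 1: Each agent's share = 458/2 = 229
Step 2: Square of each share = (229)^2 = 52441
Step 3: Sum of squares = 2 * 52441 = 104882

104882


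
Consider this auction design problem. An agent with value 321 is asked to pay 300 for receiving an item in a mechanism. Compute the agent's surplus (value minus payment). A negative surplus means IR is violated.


Step 1: Surplus = value - payment = 321 - 300 = 21
Step 2: IR is satisfied (surplus >= 0)

21


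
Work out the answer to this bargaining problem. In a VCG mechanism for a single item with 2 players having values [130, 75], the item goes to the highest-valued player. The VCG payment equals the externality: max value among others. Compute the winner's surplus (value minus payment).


Step 1: The winner is the agent with the highest value: agent 0 with value 130
Step 2: Values of other agents: [75]
Step 3: VCG payment = max of others' values = 75
Step 4: Surplus = 130 - 75 = 55

55


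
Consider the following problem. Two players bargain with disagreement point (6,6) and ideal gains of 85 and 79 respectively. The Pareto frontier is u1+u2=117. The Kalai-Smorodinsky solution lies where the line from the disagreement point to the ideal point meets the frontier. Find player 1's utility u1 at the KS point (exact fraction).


Step 1: At the KS point, (u1-d1)/r1 = (u2-d2)/r2 = t and u1+u2 = 117
Step 2: u1 = d1 + r1*t and u2 = d2 + r2*t, so (d1 + r1*t) + (d2 + r2*t) = 117
Step 3: t = (117 - 6 - 6)/(85 + 79) = 105/164
Step 4: u1 = d1 + r1*t = 6 + 85 * 105/164 = 9909/164
Step 5: (Check: u2 = d2 + r2*t = 9279/164; u1+u2 = 9909/164 + 9279/164 = 117, on the frontier.)

9909/164


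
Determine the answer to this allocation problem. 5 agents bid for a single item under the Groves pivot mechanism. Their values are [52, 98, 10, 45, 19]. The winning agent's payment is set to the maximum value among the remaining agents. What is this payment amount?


Step 1: The efficient winner is agent 1 with value 98
Step 2: Other agents' values: [52, 10, 45, 19]
Step 3: Pivot payment = max(others) = 52
Step 4: The winner pays 52

52


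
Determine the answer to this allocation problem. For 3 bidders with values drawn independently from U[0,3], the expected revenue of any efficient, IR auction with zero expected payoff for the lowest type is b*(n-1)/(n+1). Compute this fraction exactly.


Step 1: By Revenue Equivalence, expected revenue = b*(n-1)/(n+1)
Step 2: Substituting n = 3, b = 3
Step 3: Revenue = 3*(3-1)/(3+1) = 3*2/4
Step 4: Revenue = 6/4 = 3/2

3/2


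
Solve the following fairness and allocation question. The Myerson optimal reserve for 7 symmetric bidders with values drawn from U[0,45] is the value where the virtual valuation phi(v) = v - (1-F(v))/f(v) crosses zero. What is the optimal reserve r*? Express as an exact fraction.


Step 1: For U[0,45], F(v) = v/45 and f(v) = 1/45
Step 2: phi(v) = v - (1 - v/45)/(1/45) = v - (45 - v) = 2v - 45
Step 3: Set phi(r*) = 0: 2r* - 45 = 0
Step 4: r* = 45/2 (the number of bidders n = 7 does not enter)

45/2
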